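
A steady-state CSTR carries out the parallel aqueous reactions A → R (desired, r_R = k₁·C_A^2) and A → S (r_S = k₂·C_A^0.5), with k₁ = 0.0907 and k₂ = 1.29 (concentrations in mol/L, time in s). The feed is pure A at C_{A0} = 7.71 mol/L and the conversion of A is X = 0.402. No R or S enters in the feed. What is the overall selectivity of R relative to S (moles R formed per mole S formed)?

0.696

Exit C_A = C_{A0}(1−X) = 7.71×0.598 = 4.611 mol/L.
A CSTR operates uniformly at the exit composition, giving r_R = 1.928 and r_S = 2.770 (each k·C_A^n at C_A = 4.611).
Overall selectivity = C_R/C_S = r_Rτ/(r_Sτ) = r_R/r_S = 0.696.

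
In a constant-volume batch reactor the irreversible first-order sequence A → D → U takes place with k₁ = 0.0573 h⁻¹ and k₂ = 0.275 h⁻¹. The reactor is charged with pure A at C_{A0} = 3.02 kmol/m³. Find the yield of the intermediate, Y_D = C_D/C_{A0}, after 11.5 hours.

0.125

For first-order series with pure A initially, C_D(t) = k₁C_{A0}/(k₂−k₁)·(e^(−k₁t) − e^(−k₂t)).
e^(−k₁t) = e^(−0.0573×11.5) = e^(−0.6589) = 0.5174; e^(−k₂t) = e^(−3.163) = 0.04232.
C_D = 0.0573×3.02/(0.275−0.0573) × (0.5174−0.04232) = 0.7949×0.4751 = 0.3776 kmol/m³.
Y_D = C_D/C_{A0} = 0.3776/3.02 = 0.125.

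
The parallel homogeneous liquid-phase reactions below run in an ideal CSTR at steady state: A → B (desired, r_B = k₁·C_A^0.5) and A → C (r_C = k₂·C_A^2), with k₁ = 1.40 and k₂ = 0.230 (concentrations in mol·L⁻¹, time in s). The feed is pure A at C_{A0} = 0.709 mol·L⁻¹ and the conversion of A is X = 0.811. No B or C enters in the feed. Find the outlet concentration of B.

0.570 mol·L⁻¹

Exit C_A = C_{A0}(1−X) = 0.709×0.189 = 0.1340 mol·L⁻¹.
In a CSTR the entire volume is at exit conditions, so r_B = 1.40×0.1340^0.5 = 0.5125 and r_C = 0.230×0.1340^2 = 0.004130.
Fraction of consumed A going to B: r_B/(r_B+r_C) = 0.9920.
C_B = 0.9920·C_{A0}·X = 0.9920×0.709×0.811 = 0.570 mol·L⁻¹.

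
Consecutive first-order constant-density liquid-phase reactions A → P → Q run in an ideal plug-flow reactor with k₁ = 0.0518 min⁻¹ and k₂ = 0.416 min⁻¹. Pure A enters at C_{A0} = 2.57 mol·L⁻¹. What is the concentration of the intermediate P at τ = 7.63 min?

0.231 mol·L⁻¹

Solving the coupled first-order balances gives C_P(τ) = [k₁/(k₂−k₁)]·C_{A0}·(e^(−k₁τ) − e^(−k₂τ)).
e^(−k₁τ) = e^(−0.0518×7.63) = e^(−0.3952) = 0.6735; e^(−k₂τ) = e^(−3.174) = 0.04183.
C_P = 0.0518×2.57/(0.416−0.0518) × (0.6735−0.04183) = 0.3655×0.6317 = 0.2309 mol·L⁻¹.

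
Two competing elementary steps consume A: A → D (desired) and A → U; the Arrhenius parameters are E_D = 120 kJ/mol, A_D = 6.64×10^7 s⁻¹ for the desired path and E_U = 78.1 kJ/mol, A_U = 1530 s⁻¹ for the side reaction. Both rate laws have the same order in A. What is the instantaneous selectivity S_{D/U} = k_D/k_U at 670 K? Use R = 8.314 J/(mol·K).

Since both paths have the same order in A, the concentration cancels and S_{D/U} = k_D/k_U = (A_D/A_U)·exp[(E_U−E_D)/(RT)].
(E_U−E_D)/(RT) = (78.1−120)×10³/(8.314×670) = -41900/5570 = -7.522.
k_D/k_U = (6.64×10^7/1530)·exp(-7.522) = 43399 × 5.411×10^-4 = 23.5.
Since E_D > E_U, raising the temperature improves selectivity toward D.

23.5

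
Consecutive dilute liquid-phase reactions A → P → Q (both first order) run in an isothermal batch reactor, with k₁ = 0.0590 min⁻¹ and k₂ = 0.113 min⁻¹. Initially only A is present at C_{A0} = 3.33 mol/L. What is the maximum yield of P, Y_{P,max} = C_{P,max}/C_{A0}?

At the optimum, C_{P,max}/C_{A0} = (k₁/k₂)^[k₂/(k₂−k₁)].
= (0.0590/0.113)^(0.113/(0.113−0.0590)) = (0.5221)^(2.093) = 0.2567.

0.257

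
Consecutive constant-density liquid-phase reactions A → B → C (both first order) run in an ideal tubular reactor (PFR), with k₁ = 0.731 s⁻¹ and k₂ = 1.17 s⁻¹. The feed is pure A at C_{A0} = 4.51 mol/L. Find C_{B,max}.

For a first-order series the maximum intermediate yield is C_{B,max}/C_{A0} = (k₁/k₂)^[k₂/(k₂−k₁)].
= (0.731/1.17)^(1.17/(1.17−0.731)) = (0.6248)^(2.665) = 0.2855.
C_{B,max} = 0.2855×4.51 = 1.29 mol/L.

1.29 mol/L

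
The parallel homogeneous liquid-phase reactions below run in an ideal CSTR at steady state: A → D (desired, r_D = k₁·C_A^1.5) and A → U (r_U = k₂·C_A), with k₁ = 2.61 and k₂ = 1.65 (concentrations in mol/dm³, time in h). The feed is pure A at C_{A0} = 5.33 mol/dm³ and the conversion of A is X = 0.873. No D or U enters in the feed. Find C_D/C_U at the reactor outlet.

1.30

Exit C_A = C_{A0}(1−X) = 5.33×0.127 = 0.6769 mol/dm³.
In a CSTR the entire volume is at exit conditions, so r_D = 2.61×0.6769^1.5 = 1.454 and r_U = 1.65×0.6769 = 1.117.
Overall selectivity = C_D/C_U = r_Dτ/(r_Uτ) = r_D/r_U = 1.30.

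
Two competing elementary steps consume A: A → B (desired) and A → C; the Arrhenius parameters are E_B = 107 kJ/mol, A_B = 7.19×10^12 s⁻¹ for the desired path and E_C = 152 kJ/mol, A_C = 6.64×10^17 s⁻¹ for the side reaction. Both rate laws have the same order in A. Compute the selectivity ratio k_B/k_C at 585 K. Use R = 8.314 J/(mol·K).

k_B/k_C = (A_B/A_C)·exp[−(E_B−E_C)/(RT)] = (A_B/A_C)·exp[(E_C−E_B)/(RT)].
(E_C−E_B)/(RT) = (152−107)×10³/(8.314×585) = 45000/4864 = 9.252.
k_B/k_C = (7.19×10^12/6.64×10^17)·exp(9.252) = 1.083×10^-5 × 10428 = 0.113.
Since E_B < E_C, lowering the temperature improves selectivity toward B.

0.113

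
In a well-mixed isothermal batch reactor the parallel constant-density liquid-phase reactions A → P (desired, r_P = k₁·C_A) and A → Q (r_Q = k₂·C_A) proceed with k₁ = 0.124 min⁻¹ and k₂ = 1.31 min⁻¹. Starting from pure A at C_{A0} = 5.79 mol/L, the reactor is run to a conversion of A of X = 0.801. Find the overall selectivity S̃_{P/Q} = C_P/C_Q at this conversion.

0.0947

C_A = C_{A0}(1−X) = 1.152 mol/L.
Both paths are first order in A, so the instantaneous fraction to P is constant: dC_P/d(−C_A) = k₁/(k₁+k₂) = 0.08647.
C_P = 0.08647·(C_{A0}−C_A) = 0.08647×4.638 = 0.401 mol/L.
C_Q = (C_{A0}−C_A)−C_P = 4.237 mol/L; S̃_{P/Q} = 0.4010/4.237 = 0.0947.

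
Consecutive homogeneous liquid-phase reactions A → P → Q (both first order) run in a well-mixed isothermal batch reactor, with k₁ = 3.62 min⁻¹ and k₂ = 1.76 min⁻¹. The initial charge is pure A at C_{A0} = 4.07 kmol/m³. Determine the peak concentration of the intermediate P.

At the optimum, C_{P,max}/C_{A0} = (k₁/k₂)^[k₂/(k₂−k₁)].
= (3.62/1.76)^(1.76/(1.76−3.62)) = (2.057)^(-0.9462) = 0.5054.
C_{P,max} = 0.5054×4.07 = 2.06 kmol/m³.

2.06 kmol/m³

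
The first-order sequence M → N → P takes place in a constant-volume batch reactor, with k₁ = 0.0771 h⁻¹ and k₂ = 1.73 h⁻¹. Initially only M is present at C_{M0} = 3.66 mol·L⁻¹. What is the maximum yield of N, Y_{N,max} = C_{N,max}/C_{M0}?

0.0385

For a first-order series the maximum intermediate yield is C_{N,max}/C_{M0} = (k₁/k₂)^[k₂/(k₂−k₁)].
= (0.0771/1.73)^(1.73/(1.73−0.0771)) = (0.04457)^(1.047) = 0.03855.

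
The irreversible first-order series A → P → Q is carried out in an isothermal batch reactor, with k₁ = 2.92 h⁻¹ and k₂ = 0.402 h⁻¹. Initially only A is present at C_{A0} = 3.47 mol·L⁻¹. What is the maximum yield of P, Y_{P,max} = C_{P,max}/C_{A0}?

For a first-order series the maximum intermediate yield is C_{P,max}/C_{A0} = (k₁/k₂)^[k₂/(k₂−k₁)].
= (2.92/0.402)^(0.402/(0.402−2.92)) = (7.264)^(-0.1597) = 0.7286.

0.729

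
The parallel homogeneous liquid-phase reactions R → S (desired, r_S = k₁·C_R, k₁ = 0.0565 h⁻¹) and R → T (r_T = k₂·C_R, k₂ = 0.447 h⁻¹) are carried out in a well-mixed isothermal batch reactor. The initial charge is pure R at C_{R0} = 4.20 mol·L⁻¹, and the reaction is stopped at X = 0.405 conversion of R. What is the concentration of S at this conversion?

0.191 mol·L⁻¹

C_R = C_{R0}(1−X) = 2.499 mol·L⁻¹.
Both paths are first order in R, so the instantaneous fraction to S is constant: dC_S/d(−C_R) = k₁/(k₁+k₂) = 0.1122.
C_S = 0.1122·(C_{R0}−C_R) = 0.1122×1.701 = 0.191 mol·L⁻¹.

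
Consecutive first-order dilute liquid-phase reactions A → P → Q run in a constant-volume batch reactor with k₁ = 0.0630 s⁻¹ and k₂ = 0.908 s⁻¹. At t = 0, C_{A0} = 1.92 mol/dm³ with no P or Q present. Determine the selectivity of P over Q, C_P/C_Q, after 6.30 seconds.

0.180

For first-order series with pure A initially, C_P(t) = k₁C_{A0}/(k₂−k₁)·(e^(−k₁t) − e^(−k₂t)).
e^(−k₁t) = e^(−0.0630×6.30) = e^(−0.3969) = 0.6724; e^(−k₂t) = e^(−5.720) = 0.003278.
C_P = 0.0630×1.92/(0.908−0.0630) × (0.6724−0.003278) = 0.1431×0.6691 = 0.09578 mol/dm³.
C_A = C_{A0}e^(−k₁t) = 1.291 mol/dm³, so C_Q = C_{A0}−C_A−C_P = 0.5332 mol/dm³; C_P/C_Q = 0.180.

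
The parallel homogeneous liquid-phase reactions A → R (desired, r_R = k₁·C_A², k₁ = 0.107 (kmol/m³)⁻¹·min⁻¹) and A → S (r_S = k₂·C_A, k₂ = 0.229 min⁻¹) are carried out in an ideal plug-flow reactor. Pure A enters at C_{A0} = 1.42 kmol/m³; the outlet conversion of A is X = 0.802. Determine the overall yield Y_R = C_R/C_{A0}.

0.221

C_A = C_{A0}(1−X) = 0.2812 kmol/m³.
Along a PFR/batch, dC_S/dC_A = −r_S/(r_R+r_S) = −k₂/(k₂+k₁·C_A).
Integrating from C_{A0} to C_A: C_S = (0.229/0.107)·ln[(0.229+0.107·1.42)/(0.229+0.107·0.281)] = 2.140·ln(0.3809/0.2591) = 0.8250 kmol/m³.
Then C_R = (C_{A0}−C_A) − C_S = 1.139 − 0.8250 = 0.3138 kmol/m³.
Y_R = C_R/C_{A0} = 0.3138/1.42 = 0.221.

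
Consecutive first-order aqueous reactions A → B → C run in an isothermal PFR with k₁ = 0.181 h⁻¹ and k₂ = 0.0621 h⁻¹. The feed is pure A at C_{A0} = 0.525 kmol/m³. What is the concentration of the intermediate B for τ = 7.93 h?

0.298 kmol/m³

The intermediate concentration in a first-order A→B→C sequence is C_B = k₁C_{A0}(e^(−k₁τ) − e^(−k₂τ))/(k₂−k₁).
e^(−k₁τ) = e^(−0.181×7.93) = e^(−1.435) = 0.2380; e^(−k₂τ) = e^(−0.4925) = 0.6111.
C_B = 0.181×0.525/(0.0621−0.181) × (0.2380−0.6111) = (-0.7992)×(-0.3731) = 0.2982 kmol/m³.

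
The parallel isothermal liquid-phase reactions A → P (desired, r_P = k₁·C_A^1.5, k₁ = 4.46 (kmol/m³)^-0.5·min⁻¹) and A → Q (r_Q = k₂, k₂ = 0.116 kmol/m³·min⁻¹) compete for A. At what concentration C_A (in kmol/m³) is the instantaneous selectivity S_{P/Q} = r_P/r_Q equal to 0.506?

S_{P/Q} = (k₁/k₂)·C_A^1.5 ⇒ C_A = (S·k₂/k₁)^(1/1.5).
= (0.506×0.116/4.46)^(0.6667) = (0.01316)^(0.6667) = 0.0557 kmol/m³.

0.0557 kmol/m³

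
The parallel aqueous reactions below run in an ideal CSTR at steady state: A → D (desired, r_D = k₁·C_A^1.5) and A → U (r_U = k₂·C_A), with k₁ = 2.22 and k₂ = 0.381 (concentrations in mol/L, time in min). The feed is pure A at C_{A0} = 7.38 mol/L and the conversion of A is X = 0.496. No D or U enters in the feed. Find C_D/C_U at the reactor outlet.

Exit C_A = C_{A0}(1−X) = 7.38×0.504 = 3.720 mol/L.
In a CSTR the entire volume is at exit conditions, so r_D = 2.22×3.720^1.5 = 15.93 and r_U = 0.381×3.720 = 1.417.
Overall selectivity = C_D/C_U = r_Dτ/(r_Uτ) = r_D/r_U = 11.2.

11.2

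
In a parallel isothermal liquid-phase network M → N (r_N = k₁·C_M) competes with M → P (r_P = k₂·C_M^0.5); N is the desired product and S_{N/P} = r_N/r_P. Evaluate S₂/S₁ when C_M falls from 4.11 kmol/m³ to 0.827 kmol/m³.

S_{N/P} = (k₁/k₂)·C_M^0.5, so S₂/S₁ = (C_{M,2}/C_{M,1})^0.5.
= (0.827/4.11)^0.5 = (0.2012)^0.5 = 0.449.

0.449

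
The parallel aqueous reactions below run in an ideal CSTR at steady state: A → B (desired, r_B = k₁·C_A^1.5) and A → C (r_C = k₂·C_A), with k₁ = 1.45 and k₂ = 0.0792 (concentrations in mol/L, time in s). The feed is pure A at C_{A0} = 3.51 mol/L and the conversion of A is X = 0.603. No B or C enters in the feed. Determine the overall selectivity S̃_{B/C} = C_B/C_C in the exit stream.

21.6

Exit C_A = C_{A0}(1−X) = 3.51×0.397 = 1.393 mol/L.
A CSTR operates uniformly at the exit composition, giving r_B = 2.385 and r_C = 0.1104 (each k·C_A^n at C_A = 1.393).
Overall selectivity = C_B/C_C = r_Bτ/(r_Cτ) = r_B/r_C = 21.6.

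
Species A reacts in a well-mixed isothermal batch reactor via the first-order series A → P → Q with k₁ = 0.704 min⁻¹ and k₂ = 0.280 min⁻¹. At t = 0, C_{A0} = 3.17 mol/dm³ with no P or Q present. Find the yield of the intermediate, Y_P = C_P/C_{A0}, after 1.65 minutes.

0.526

For first-order series with pure A initially, C_P(t) = k₁C_{A0}/(k₂−k₁)·(e^(−k₁t) − e^(−k₂t)).
e^(−k₁t) = e^(−0.704×1.65) = e^(−1.162) = 0.3130; e^(−k₂t) = e^(−0.4620) = 0.6300.
C_P = 0.704×3.17/(0.280−0.704) × (0.3130−0.6300) = (-5.263)×(-0.3170) = 1.669 mol/dm³.
Y_P = C_P/C_{A0} = 1.669/3.17 = 0.526.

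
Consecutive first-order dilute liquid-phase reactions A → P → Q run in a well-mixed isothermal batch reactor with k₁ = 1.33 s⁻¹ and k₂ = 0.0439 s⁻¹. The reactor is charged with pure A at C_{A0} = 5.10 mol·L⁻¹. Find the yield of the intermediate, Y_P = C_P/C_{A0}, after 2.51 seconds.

For first-order series with pure A initially, C_P(t) = k₁C_{A0}/(k₂−k₁)·(e^(−k₁t) − e^(−k₂t)).
e^(−k₁t) = e^(−1.33×2.51) = e^(−3.338) = 0.03550; e^(−k₂t) = e^(−0.1102) = 0.8957.
C_P = 1.33×5.10/(0.0439−1.33) × (0.03550−0.8957) = (-5.274)×(-0.8602) = 4.537 mol·L⁻¹.
Y_P = C_P/C_{A0} = 4.537/5.10 = 0.890.

0.890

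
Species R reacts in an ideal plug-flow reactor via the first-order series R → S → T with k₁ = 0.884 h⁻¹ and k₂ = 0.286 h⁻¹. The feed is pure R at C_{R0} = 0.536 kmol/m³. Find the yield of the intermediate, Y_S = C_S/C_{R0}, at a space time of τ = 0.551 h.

0.354

The intermediate concentration in a first-order A→B→C sequence is C_S = k₁C_{R0}(e^(−k₁τ) − e^(−k₂τ))/(k₂−k₁).
e^(−k₁τ) = e^(−0.884×0.551) = e^(−0.4871) = 0.6144; e^(−k₂τ) = e^(−0.1576) = 0.8542.
C_S = 0.884×0.536/(0.286−0.884) × (0.6144−0.8542) = (-0.7923)×(-0.2398) = 0.1900 kmol/m³.
Y_S = C_S/C_{R0} = 0.1900/0.536 = 0.354.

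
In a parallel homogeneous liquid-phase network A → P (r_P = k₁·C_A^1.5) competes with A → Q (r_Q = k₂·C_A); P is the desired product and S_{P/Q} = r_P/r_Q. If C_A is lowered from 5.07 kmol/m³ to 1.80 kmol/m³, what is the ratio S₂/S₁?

0.596

S_{P/Q} = (k₁/k₂)·C_A^0.5, so S₂/S₁ = (C_{A,2}/C_{A,1})^0.5.
= (1.80/5.07)^0.5 = (0.3550)^0.5 = 0.596.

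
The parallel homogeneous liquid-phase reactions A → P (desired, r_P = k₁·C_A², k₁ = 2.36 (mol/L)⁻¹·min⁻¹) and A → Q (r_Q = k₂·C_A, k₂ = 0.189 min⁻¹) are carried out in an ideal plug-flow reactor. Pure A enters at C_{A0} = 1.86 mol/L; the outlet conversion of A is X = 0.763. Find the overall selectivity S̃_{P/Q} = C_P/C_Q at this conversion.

12.5

C_A = C_{A0}(1−X) = 0.4408 mol/L.
Along a PFR/batch, dC_Q/dC_A = −r_Q/(r_P+r_Q) = −k₂/(k₂+k₁·C_A).
Integrating from C_{A0} to C_A: C_Q = (0.189/2.36)·ln[(0.189+2.36·1.86)/(0.189+2.36·0.441)] = 0.08008·ln(4.579/1.229) = 0.1053 mol/L.
Then C_P = (C_{A0}−C_A) − C_Q = 1.419 − 0.1053 = 1.314 mol/L.
S̃_{P/Q} = C_P/C_Q = 1.314/0.1053 = 12.5.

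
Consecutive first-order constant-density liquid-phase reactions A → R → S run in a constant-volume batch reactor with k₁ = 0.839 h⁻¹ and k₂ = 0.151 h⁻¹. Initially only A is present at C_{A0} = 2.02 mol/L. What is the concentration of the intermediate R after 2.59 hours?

Solving the coupled first-order balances gives C_R(t) = [k₁/(k₂−k₁)]·C_{A0}·(e^(−k₁t) − e^(−k₂t)).
e^(−k₁t) = e^(−0.839×2.59) = e^(−2.173) = 0.1138; e^(−k₂t) = e^(−0.3911) = 0.6763.
C_R = 0.839×2.02/(0.151−0.839) × (0.1138−0.6763) = (-2.463)×(-0.5625) = 1.386 mol/L.

1.39 mol/L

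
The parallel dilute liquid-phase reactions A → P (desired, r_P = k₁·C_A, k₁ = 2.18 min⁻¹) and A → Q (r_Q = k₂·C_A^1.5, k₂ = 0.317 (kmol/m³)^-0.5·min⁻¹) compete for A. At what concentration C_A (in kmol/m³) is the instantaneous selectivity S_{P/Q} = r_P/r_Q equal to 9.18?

0.561 kmol/m³

S_{P/Q} = (k₁/k₂)·C_A^-0.5 ⇒ C_A = (S·k₂/k₁)^(-2).
= (9.18×0.317/2.18)^(-2) = (1.335)^(-2) = 0.561 kmol/m³.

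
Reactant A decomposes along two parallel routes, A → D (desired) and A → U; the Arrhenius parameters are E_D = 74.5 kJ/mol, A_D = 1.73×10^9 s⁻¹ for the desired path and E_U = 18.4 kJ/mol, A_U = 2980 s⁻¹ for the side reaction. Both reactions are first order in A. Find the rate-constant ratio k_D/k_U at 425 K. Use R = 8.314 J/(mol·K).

0.0739

With equal orders, S_{D/U} = k_D/k_U = (A_D/A_U)·exp[(E_U−E_D)/(RT)].
(E_U−E_D)/(RT) = (18.4−74.5)×10³/(8.314×425) = -56100/3533 = -15.88.
k_D/k_U = (1.73×10^9/2980)·exp(-15.88) = 5.805×10^5 × 1.273×10^-7 = 0.0739.
Since E_D > E_U, raising the temperature improves selectivity toward D.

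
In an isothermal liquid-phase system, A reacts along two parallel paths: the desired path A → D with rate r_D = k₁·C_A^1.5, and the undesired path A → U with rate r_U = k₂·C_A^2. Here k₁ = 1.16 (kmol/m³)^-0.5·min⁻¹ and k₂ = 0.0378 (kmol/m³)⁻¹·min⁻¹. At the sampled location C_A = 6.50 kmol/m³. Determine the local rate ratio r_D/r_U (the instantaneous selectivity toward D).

12.0

S_{D/U} = r_D/r_U = (k₁·C_A^1.5)/(k₂·C_A^2) = (k₁/k₂)·C_A^-0.5.
= (1.16×6.500^1.5) / (0.0378×6.500^2) = 19.22/1.597 = 12.0.
The undesired path is higher order in A, so low C_A (CSTR or dilute feed) favours D.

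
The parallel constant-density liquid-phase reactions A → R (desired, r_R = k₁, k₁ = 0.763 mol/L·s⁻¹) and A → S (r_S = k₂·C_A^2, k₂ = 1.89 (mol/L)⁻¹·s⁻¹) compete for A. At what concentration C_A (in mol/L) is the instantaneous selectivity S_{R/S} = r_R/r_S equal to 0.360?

1.06 mol/L

S_{R/S} = (k₁/k₂)·C_A^-2 ⇒ C_A = (S·k₂/k₁)^(-0.5).
= (0.360×1.89/0.763)^(-0.5) = (0.8917)^(-0.5) = 1.06 mol/L.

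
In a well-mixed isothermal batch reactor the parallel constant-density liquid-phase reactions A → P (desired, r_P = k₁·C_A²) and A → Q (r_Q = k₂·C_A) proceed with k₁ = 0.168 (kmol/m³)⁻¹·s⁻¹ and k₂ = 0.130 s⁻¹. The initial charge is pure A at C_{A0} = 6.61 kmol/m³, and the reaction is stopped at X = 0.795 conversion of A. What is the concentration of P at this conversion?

4.29 kmol/m³

C_A = C_{A0}(1−X) = 1.355 kmol/m³.
Along a PFR/batch, dC_Q/dC_A = −r_Q/(r_P+r_Q) = −k₂/(k₂+k₁·C_A).
Integrating from C_{A0} to C_A: C_Q = (0.130/0.168)·ln[(0.130+0.168·6.61)/(0.130+0.168·1.36)] = 0.7738·ln(1.240/0.3576) = 0.9624 kmol/m³.
Then C_P = (C_{A0}−C_A) − C_Q = 5.255 − 0.9624 = 4.293 kmol/m³.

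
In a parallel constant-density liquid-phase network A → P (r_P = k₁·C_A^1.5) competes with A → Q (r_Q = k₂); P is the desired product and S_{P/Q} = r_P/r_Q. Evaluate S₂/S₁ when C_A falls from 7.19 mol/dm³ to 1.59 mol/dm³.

0.104

S_{P/Q} = (k₁/k₂)·C_A^1.5, so S₂/S₁ = (C_{A,2}/C_{A,1})^1.5.
= (1.59/7.19)^1.5 = (0.2211)^1.5 = 0.104.
Selectivity toward P falls as C_A falls — high-concentration operation is favoured.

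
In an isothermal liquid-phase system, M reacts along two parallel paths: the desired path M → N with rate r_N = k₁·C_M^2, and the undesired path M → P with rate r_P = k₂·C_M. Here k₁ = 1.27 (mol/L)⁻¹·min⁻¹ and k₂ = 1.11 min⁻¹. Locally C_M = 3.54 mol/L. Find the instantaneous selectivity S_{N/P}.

S_{N/P} = r_N/r_P = (k₁·C_M^2)/(k₂·C_M) = (k₁/k₂)·C_M.
= (1.27×3.540^2) / (1.11×3.540) = 15.92/3.929 = 4.05.
Since the desired path is higher order in M, keeping C_M high (PFR or concentrated feed) favours N.

4.05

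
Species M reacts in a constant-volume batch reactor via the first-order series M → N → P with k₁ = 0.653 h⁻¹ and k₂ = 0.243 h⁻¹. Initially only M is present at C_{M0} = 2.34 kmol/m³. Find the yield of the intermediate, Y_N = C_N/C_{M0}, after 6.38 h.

Solving the coupled first-order balances gives C_N(t) = [k₁/(k₂−k₁)]·C_{M0}·(e^(−k₁t) − e^(−k₂t)).
e^(−k₁t) = e^(−0.653×6.38) = e^(−4.166) = 0.01551; e^(−k₂t) = e^(−1.550) = 0.2122.
C_N = 0.653×2.34/(0.243−0.653) × (0.01551−0.2122) = (-3.727)×(-0.1967) = 0.7329 kmol/m³.
Y_N = C_N/C_{M0} = 0.7329/2.34 = 0.313.

0.313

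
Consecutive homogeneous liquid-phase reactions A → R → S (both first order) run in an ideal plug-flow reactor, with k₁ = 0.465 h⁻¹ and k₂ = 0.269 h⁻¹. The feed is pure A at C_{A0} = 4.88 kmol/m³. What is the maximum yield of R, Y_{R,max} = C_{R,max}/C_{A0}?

For a first-order series the maximum intermediate yield is C_{R,max}/C_{A0} = (k₁/k₂)^[k₂/(k₂−k₁)].
= (0.465/0.269)^(0.269/(0.269−0.465)) = (1.729)^(-1.372) = 0.4718.

0.472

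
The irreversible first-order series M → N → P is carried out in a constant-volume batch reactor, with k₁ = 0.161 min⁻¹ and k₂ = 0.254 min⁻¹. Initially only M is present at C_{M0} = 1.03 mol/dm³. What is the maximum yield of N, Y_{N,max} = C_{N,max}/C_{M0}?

0.288

At the optimum, C_{N,max}/C_{M0} = (k₁/k₂)^[k₂/(k₂−k₁)].
= (0.161/0.254)^(0.254/(0.254−0.161)) = (0.6339)^(2.731) = 0.2879.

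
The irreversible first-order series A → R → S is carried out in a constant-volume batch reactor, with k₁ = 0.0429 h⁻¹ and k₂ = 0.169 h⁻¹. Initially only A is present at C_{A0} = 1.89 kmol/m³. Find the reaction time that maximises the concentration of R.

10.9 h

Setting dC_R/dt = 0 gives t_opt = ln(k₂/k₁)/(k₂−k₁).
= ln(0.169/0.0429)/(0.169−0.0429) = ln(3.939)/0.1261 = 1.371/0.1261 = 10.9 h.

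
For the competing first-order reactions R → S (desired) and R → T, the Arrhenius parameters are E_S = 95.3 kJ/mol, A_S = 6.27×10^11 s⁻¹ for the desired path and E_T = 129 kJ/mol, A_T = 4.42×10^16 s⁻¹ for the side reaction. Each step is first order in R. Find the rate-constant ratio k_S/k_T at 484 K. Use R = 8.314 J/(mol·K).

0.0615

Since both paths have the same order in R, the concentration cancels and S_{S/T} = k_S/k_T = (A_S/A_T)·exp[(E_T−E_S)/(RT)].
(E_T−E_S)/(RT) = (129−95.3)×10³/(8.314×484) = 33700/4024 = 8.375.
k_S/k_T = (6.27×10^11/4.42×10^16)·exp(8.375) = 1.419×10^-5 × 4336 = 0.0615.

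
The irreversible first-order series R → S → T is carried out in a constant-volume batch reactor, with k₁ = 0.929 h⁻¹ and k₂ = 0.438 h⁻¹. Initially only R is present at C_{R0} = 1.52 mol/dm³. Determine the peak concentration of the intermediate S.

For a first-order series the maximum intermediate yield is C_{S,max}/C_{R0} = (k₁/k₂)^[k₂/(k₂−k₁)].
= (0.929/0.438)^(0.438/(0.438−0.929)) = (2.121)^(-0.8921) = 0.5113.
C_{S,max} = 0.5113×1.52 = 0.777 mol/dm³.

0.777 mol/dm³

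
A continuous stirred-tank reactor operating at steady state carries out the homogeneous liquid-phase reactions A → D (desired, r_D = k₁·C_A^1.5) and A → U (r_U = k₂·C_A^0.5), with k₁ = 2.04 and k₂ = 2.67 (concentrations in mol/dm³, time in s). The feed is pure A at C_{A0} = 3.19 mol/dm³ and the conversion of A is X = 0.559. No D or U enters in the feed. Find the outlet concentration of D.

0.924 mol/dm³

Exit C_A = C_{A0}(1−X) = 3.19×0.441 = 1.407 mol/dm³.
In a CSTR the entire volume is at exit conditions, so r_D = 2.04×1.407^1.5 = 3.404 and r_U = 2.67×1.407^0.5 = 3.167.
Fraction of consumed A going to D: r_D/(r_D+r_U) = 0.5180.
C_D = 0.5180·C_{A0}·X = 0.5180×3.19×0.559 = 0.924 mol/dm³.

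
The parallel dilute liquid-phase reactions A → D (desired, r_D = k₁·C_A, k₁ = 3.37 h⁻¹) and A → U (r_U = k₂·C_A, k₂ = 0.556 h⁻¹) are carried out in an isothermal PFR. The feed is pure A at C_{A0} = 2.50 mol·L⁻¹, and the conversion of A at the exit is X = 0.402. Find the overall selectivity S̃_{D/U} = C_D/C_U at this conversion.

C_A = C_{A0}(1−X) = 1.495 mol·L⁻¹.
Both paths are first order in A, so the instantaneous fraction to D is constant: dC_D/d(−C_A) = k₁/(k₁+k₂) = 0.8584.
C_D = 0.8584·(C_{A0}−C_A) = 0.8584×1.005 = 0.863 mol·L⁻¹.
C_U = (C_{A0}−C_A)−C_D = 0.1423 mol·L⁻¹; S̃_{D/U} = 0.8627/0.1423 = 6.06.

6.06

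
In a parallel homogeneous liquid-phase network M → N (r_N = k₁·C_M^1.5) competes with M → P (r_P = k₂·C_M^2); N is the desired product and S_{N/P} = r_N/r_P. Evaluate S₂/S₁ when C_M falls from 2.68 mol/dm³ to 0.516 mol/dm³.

2.28

S_{N/P} = (k₁/k₂)·C_M^-0.5, so S₂/S₁ = (C_{M,2}/C_{M,1})^-0.5.
= (0.516/2.68)^(-0.5) = (0.1925)^(-0.5) = 2.28.
Selectivity toward N rises as C_M falls — low-concentration operation is favoured.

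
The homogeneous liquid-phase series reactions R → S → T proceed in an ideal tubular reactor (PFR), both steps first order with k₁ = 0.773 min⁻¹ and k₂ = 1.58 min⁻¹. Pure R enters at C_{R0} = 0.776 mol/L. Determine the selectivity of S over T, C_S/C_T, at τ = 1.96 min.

For first-order series with pure R initially, C_S(τ) = k₁C_{R0}/(k₂−k₁)·(e^(−k₁τ) − e^(−k₂τ)).
e^(−k₁τ) = e^(−0.773×1.96) = e^(−1.515) = 0.2198; e^(−k₂τ) = e^(−3.097) = 0.04519.
C_S = 0.773×0.776/(1.58−0.773) × (0.2198−0.04519) = 0.7433×0.1746 = 0.1298 mol/L.
C_R = C_{R0}e^(−k₁τ) = 0.1706 mol/L, so C_T = C_{R0}−C_R−C_S = 0.4757 mol/L; C_S/C_T = 0.273.

0.273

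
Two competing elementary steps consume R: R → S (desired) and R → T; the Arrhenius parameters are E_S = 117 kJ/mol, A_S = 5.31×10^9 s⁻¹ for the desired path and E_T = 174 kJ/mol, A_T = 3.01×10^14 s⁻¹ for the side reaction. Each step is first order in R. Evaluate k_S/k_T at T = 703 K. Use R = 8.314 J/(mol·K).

0.303

k_S/k_T = (A_S/A_T)·exp[−(E_S−E_T)/(RT)] = (A_S/A_T)·exp[(E_T−E_S)/(RT)].
(E_T−E_S)/(RT) = (174−117)×10³/(8.314×703) = 57000/5845 = 9.752.
k_S/k_T = (5.31×10^9/3.01×10^14)·exp(9.752) = 1.764×10^-5 × 17195 = 0.303.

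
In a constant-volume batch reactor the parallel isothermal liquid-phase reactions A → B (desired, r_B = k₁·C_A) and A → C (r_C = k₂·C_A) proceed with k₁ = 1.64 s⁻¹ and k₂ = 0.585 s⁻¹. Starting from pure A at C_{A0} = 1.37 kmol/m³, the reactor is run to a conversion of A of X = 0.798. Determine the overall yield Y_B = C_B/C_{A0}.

C_A = C_{A0}(1−X) = 0.2767 kmol/m³.
Both paths are first order in A, so the instantaneous fraction to B is constant: dC_B/d(−C_A) = k₁/(k₁+k₂) = 0.7371.
C_B = 0.7371·(C_{A0}−C_A) = 0.7371×1.093 = 0.806 kmol/m³.
Y_B = C_B/C_{A0} = 0.8058/1.37 = 0.588.

0.588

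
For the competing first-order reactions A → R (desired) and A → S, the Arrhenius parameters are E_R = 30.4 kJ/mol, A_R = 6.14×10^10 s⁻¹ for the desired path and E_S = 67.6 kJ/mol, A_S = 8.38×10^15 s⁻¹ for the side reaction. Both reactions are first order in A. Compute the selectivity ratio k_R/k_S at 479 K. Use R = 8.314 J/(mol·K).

Since both paths have the same order in A, the concentration cancels and S_{R/S} = k_R/k_S = (A_R/A_S)·exp[(E_S−E_R)/(RT)].
(E_S−E_R)/(RT) = (67.6−30.4)×10³/(8.314×479) = 37200/3982 = 9.341.
k_R/k_S = (6.14×10^10/8.38×10^15)·exp(9.341) = 7.327×10^-6 × 11397 = 0.0835.

0.0835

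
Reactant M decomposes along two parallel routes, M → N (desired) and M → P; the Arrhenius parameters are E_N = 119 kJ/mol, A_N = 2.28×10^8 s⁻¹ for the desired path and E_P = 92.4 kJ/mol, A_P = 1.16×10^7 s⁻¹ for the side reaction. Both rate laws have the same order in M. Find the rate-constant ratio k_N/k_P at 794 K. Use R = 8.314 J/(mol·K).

Since both paths have the same order in M, the concentration cancels and S_{N/P} = k_N/k_P = (A_N/A_P)·exp[(E_P−E_N)/(RT)].
(E_P−E_N)/(RT) = (92.4−119)×10³/(8.314×794) = -26600/6601 = -4.029.
k_N/k_P = (2.28×10^8/1.16×10^7)·exp(-4.029) = 19.66 × 0.01778 = 0.350.

0.350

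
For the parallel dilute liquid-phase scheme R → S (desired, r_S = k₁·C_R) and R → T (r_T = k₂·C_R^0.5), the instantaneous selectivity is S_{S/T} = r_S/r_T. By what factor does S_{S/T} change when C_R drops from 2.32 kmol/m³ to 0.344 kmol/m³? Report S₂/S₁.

S_{S/T} = (k₁/k₂)·C_R^0.5, so S₂/S₁ = (C_{R,2}/C_{R,1})^0.5.
= (0.344/2.32)^0.5 = (0.1483)^0.5 = 0.385.

0.385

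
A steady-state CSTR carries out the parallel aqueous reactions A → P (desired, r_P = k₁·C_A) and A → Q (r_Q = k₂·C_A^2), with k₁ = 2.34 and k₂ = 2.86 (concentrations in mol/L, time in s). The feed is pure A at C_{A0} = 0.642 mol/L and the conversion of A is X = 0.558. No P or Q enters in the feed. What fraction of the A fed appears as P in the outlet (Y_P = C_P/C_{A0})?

0.414

Exit C_A = C_{A0}(1−X) = 0.642×0.442 = 0.2838 mol/L.
Rates in a CSTR are evaluated at the outlet concentration: r_P = 2.34×0.2838 = 0.6640, r_Q = 2.86×0.2838^2 = 0.2303.
Fraction of consumed A going to P: r_P/(r_P+r_Q) = 0.7425.
C_P = 0.7425·C_{A0}·X = 0.7425×0.642×0.558 = 0.266 mol/L; Y_P = C_P/C_{A0} = 0.414.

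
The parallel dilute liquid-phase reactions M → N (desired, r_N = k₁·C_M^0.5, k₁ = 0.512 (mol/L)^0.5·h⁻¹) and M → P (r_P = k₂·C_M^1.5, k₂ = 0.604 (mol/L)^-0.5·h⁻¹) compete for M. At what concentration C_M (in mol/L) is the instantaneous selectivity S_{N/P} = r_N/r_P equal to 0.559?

S_{N/P} = (k₁/k₂)·C_M⁻¹ ⇒ C_M = (S·k₂/k₁)^(-1).
= (0.559×0.604/0.512)^(-1) = (0.6594)^(-1) = 1.52 mol/L.

1.52 mol/L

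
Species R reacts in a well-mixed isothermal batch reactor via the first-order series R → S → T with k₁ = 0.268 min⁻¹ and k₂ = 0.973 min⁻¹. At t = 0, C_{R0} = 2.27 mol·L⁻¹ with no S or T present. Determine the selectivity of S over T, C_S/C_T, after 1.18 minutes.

Solving the coupled first-order balances gives C_S(t) = [k₁/(k₂−k₁)]·C_{R0}·(e^(−k₁t) − e^(−k₂t)).
e^(−k₁t) = e^(−0.268×1.18) = e^(−0.3162) = 0.7289; e^(−k₂t) = e^(−1.148) = 0.3172.
C_S = 0.268×2.27/(0.973−0.268) × (0.7289−0.3172) = 0.8629×0.4117 = 0.3552 mol·L⁻¹.
C_R = C_{R0}e^(−k₁t) = 1.655 mol·L⁻¹, so C_T = C_{R0}−C_R−C_S = 0.2602 mol·L⁻¹; C_S/C_T = 1.37.

1.37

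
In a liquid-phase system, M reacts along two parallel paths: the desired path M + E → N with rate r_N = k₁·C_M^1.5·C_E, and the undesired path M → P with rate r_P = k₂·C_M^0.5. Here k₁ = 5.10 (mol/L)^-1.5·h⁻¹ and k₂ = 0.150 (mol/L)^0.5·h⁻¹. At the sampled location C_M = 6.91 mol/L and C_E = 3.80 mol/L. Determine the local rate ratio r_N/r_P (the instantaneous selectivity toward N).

893

S_{N/P} = r_N/r_P = (k₁·C_M^1.5·C_E)/(k₂·C_M^0.5) = (k₁/k₂)·C_M·C_E.
= (5.10×6.910^1.5×3.800) / (0.150×6.910^0.5) = 352.0/0.3943 = 893.
Since the desired path is higher order in M, keeping C_M high (PFR or concentrated feed) favours N.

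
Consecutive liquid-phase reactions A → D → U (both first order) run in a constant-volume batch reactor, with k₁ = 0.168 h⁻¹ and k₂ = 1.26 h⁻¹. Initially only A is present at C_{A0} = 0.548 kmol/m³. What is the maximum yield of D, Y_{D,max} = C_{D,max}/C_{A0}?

0.0978

For a first-order series the maximum intermediate yield is C_{D,max}/C_{A0} = (k₁/k₂)^[k₂/(k₂−k₁)].
= (0.168/1.26)^(1.26/(1.26−0.168)) = (0.1333)^(1.154) = 0.09779.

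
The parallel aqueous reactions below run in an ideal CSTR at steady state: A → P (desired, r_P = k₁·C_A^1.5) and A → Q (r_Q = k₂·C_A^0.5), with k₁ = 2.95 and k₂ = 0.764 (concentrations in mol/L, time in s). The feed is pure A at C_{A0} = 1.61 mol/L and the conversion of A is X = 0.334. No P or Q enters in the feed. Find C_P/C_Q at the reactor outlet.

4.14

Exit C_A = C_{A0}(1−X) = 1.61×0.666 = 1.072 mol/L.
In a CSTR the entire volume is at exit conditions, so r_P = 2.95×1.072^1.5 = 3.275 and r_Q = 0.764×1.072^0.5 = 0.7911.
Overall selectivity = C_P/C_Q = r_Pτ/(r_Qτ) = r_P/r_Q = 4.14.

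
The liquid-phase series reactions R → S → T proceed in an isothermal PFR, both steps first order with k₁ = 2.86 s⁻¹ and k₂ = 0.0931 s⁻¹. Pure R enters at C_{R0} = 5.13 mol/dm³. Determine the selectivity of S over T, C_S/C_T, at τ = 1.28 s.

Solving the coupled first-order balances gives C_S(τ) = [k₁/(k₂−k₁)]·C_{R0}·(e^(−k₁τ) − e^(−k₂τ)).
e^(−k₁τ) = e^(−2.86×1.28) = e^(−3.661) = 0.02571; e^(−k₂τ) = e^(−0.1192) = 0.8877.
C_S = 2.86×5.13/(0.0931−2.86) × (0.02571−0.8877) = (-5.303)×(-0.8619) = 4.571 mol/dm³.
C_R = C_{R0}e^(−k₁τ) = 0.1319 mol/dm³, so C_T = C_{R0}−C_R−C_S = 0.4275 mol/dm³; C_S/C_T = 10.7.

10.7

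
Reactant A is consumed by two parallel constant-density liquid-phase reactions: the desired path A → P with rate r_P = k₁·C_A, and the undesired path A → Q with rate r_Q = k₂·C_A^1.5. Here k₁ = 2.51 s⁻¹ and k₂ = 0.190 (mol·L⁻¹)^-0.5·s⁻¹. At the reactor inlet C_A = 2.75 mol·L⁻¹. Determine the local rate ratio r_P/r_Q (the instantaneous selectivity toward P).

7.97

S_{P/Q} = r_P/r_Q = (k₁·C_A)/(k₂·C_A^1.5) = (k₁/k₂)·C_A^-0.5.
= (2.51×2.750) / (0.190×2.750^1.5) = 6.902/0.8665 = 7.97.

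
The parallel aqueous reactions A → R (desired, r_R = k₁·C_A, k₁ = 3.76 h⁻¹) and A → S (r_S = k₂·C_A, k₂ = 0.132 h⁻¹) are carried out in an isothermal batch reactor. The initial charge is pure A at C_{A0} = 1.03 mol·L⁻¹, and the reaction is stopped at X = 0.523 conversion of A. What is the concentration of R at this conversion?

C_A = C_{A0}(1−X) = 0.4913 mol·L⁻¹.
Both paths are first order in A, so the instantaneous fraction to R is constant: dC_R/d(−C_A) = k₁/(k₁+k₂) = 0.9661.
C_R = 0.9661·(C_{A0}−C_A) = 0.9661×0.5387 = 0.520 mol·L⁻¹.

0.520 mol·L⁻¹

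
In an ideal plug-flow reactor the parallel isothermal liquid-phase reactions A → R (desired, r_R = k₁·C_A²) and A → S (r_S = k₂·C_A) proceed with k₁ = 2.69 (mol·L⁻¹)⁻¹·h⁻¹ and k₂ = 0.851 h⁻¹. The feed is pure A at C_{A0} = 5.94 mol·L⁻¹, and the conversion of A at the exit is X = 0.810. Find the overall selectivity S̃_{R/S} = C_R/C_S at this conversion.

9.38

C_A = C_{A0}(1−X) = 1.129 mol·L⁻¹.
Along a PFR/batch, dC_S/dC_A = −r_S/(r_R+r_S) = −k₂/(k₂+k₁·C_A).
Integrating from C_{A0} to C_A: C_S = (0.851/2.69)·ln[(0.851+2.69·5.94)/(0.851+2.69·1.13)] = 0.3164·ln(16.83/3.887) = 0.4636 mol·L⁻¹.
Then C_R = (C_{A0}−C_A) − C_S = 4.811 − 0.4636 = 4.348 mol·L⁻¹.
S̃_{R/S} = C_R/C_S = 4.348/0.4636 = 9.38.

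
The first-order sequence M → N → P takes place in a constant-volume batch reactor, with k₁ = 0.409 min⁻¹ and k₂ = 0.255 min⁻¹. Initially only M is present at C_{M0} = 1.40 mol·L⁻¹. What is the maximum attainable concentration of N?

Evaluating C_N at t_opt = ln(k₂/k₁)/(k₂−k₁) gives C_{N,max}/C_{M0} = (k₁/k₂)^[k₂/(k₂−k₁)].
= (0.409/0.255)^(0.255/(0.255−0.409)) = (1.604)^(-1.656) = 0.4574.
C_{N,max} = 0.4574×1.40 = 0.640 mol·L⁻¹.

0.640 mol·L⁻¹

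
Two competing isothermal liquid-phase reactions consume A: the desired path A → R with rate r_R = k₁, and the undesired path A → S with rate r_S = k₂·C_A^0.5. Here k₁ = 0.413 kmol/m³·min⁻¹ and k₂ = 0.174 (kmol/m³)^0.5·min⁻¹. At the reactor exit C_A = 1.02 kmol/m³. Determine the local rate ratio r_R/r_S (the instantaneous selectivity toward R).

2.35

S_{R/S} = r_R/r_S = (k₁)/(k₂·C_A^0.5) = (k₁/k₂)·C_A^-0.5.
= (0.413) / (0.174×1.020^0.5) = 0.4130/0.1757 = 2.35.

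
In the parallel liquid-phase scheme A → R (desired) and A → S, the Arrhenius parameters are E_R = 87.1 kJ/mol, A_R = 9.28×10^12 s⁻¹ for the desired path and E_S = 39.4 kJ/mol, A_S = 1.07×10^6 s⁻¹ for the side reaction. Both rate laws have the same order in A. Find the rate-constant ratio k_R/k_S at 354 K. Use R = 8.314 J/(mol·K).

0.793

Since both paths have the same order in A, the concentration cancels and S_{R/S} = k_R/k_S = (A_R/A_S)·exp[(E_S−E_R)/(RT)].
(E_S−E_R)/(RT) = (39.4−87.1)×10³/(8.314×354) = -47700/2943 = -16.21.
k_R/k_S = (9.28×10^12/1.07×10^6)·exp(-16.21) = 8.673×10^6 × 9.148×10^-8 = 0.793.
Since E_R > E_S, raising the temperature improves selectivity toward R.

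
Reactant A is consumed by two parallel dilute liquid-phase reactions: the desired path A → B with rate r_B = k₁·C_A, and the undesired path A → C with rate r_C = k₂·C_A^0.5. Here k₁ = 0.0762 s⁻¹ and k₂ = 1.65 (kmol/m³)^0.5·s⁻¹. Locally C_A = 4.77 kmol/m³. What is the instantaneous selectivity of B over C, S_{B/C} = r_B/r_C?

0.101

S_{B/C} = r_B/r_C = (k₁·C_A)/(k₂·C_A^0.5) = (k₁/k₂)·C_A^0.5.
= (0.0762×4.770) / (1.65×4.770^0.5) = 0.3635/3.604 = 0.101.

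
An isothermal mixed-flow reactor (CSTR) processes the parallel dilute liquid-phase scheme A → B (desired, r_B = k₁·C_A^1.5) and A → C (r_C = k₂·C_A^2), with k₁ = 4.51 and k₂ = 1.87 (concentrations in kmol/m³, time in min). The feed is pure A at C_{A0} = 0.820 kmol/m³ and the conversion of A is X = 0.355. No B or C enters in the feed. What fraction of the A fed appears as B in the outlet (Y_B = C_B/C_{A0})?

Exit C_A = C_{A0}(1−X) = 0.820×0.645 = 0.5289 kmol/m³.
A CSTR operates uniformly at the exit composition, giving r_B = 1.735 and r_C = 0.5231 (each k·C_A^n at C_A = 0.5289).
Fraction of consumed A going to B: r_B/(r_B+r_C) = 0.7683.
C_B = 0.7683·C_{A0}·X = 0.7683×0.820×0.355 = 0.224 kmol/m³; Y_B = C_B/C_{A0} = 0.273.

0.273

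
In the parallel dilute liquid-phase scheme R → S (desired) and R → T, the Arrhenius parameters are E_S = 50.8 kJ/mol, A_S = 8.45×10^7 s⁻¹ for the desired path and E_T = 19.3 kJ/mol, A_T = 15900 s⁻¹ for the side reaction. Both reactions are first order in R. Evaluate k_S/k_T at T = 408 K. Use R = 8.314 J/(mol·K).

k_S/k_T = (A_S/A_T)·exp[−(E_S−E_T)/(RT)] = (A_S/A_T)·exp[(E_T−E_S)/(RT)].
(E_T−E_S)/(RT) = (19.3−50.8)×10³/(8.314×408) = -31500/3392 = -9.286.
k_S/k_T = (8.45×10^7/15900)·exp(-9.286) = 5314 × 9.269×10^-5 = 0.493.

0.493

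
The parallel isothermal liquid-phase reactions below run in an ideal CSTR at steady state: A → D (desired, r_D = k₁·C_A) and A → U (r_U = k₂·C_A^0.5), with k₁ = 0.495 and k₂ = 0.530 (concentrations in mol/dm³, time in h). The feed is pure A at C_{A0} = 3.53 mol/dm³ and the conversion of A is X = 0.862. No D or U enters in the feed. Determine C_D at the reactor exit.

Exit C_A = C_{A0}(1−X) = 3.53×0.138 = 0.4871 mol/dm³.
Rates in a CSTR are evaluated at the outlet concentration: r_D = 0.495×0.4871 = 0.2411, r_U = 0.530×0.4871^0.5 = 0.3699.
Fraction of consumed A going to D: r_D/(r_D+r_U) = 0.3946.
C_D = 0.3946·C_{A0}·X = 0.3946×3.53×0.862 = 1.20 mol/dm³.

1.20 mol/dm³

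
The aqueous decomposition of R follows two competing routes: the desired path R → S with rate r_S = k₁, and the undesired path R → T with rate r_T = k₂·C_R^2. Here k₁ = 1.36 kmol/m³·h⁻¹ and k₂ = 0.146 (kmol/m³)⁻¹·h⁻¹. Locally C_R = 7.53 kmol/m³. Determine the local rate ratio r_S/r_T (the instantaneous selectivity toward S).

S_{S/T} = r_S/r_T = (k₁)/(k₂·C_R^2) = (k₁/k₂)·C_R^-2.
= (1.36) / (0.146×7.530^2) = 1.360/8.278 = 0.164.
The undesired path is higher order in R, so low C_R (CSTR or dilute feed) favours S.

0.164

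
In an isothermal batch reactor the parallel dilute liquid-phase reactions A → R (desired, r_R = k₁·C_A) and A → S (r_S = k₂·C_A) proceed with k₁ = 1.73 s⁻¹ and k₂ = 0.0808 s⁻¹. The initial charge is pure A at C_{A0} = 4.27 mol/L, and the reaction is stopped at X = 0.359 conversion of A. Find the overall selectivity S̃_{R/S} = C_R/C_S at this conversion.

C_A = C_{A0}(1−X) = 2.737 mol/L.
Both paths are first order in A, so the instantaneous fraction to R is constant: dC_R/d(−C_A) = k₁/(k₁+k₂) = 0.9554.
C_R = 0.9554·(C_{A0}−C_A) = 0.9554×1.533 = 1.46 mol/L.
C_S = (C_{A0}−C_A)−C_R = 0.06840 mol/L; S̃_{R/S} = 1.465/0.06840 = 21.4.

21.4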